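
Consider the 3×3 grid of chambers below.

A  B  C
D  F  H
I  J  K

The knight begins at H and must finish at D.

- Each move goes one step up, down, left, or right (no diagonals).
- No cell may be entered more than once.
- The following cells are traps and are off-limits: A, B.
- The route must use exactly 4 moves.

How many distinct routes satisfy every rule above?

Need simple routes of exactly 4 moves from H to D (Manhattan distance 2, so 1 moves are spent on a detour and 1 undoing it).
Enumerating: H K J F D | H K J I D | H F J I D.
That gives 3 routes.

3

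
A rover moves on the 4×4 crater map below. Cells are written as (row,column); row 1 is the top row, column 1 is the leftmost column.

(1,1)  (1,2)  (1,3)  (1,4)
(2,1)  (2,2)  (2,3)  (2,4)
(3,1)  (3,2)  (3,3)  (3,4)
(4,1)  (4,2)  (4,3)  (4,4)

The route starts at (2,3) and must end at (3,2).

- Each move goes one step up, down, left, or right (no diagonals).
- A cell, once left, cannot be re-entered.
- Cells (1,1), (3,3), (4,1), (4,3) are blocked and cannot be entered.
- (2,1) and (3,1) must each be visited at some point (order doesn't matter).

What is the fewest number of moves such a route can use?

Any route passes through (2,1) and (3,1) in some order between (2,3) and (3,2). Summing Manhattan distances along each leg and taking the cheapest ordering ((2,3) → (2,1) → (3,1) → (3,2)) gives a lower bound of 2 + 1 + 1 = 4 moves.
A route of 4 moves achieves this: (2,3) → (2,2) → (2,1) → (3,1) → (3,2).
Since 4 matches the lower bound, it is optimal.

4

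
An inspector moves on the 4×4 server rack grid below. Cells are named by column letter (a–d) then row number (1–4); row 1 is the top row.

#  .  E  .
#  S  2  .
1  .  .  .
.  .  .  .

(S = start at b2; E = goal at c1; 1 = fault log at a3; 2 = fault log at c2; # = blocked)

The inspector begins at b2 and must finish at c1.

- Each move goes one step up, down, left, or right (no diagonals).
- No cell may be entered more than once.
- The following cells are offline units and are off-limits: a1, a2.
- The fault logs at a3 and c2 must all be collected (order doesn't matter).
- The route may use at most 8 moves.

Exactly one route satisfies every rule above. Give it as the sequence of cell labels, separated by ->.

b2 -> b3 -> a3 -> a4 -> b4 -> c4 -> c3 -> c2 -> c1

The 8-move cap with required stops at a3, c2 leaves no slack for detours.
Route from b2: down 1 to b3, left 1 to a3, down 1 to a4, right 2 to c4, up 3 to c1 — 8 moves in all.
Check: all required cells visited; 8 ≤ 8 moves.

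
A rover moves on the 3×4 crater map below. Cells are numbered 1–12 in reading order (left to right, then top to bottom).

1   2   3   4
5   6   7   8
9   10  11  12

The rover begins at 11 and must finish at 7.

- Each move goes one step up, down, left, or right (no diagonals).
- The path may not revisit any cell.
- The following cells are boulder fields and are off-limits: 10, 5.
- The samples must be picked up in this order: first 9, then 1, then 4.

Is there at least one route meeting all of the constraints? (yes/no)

The blocked cells wall 9 off from 11 completely — no sequence of moves reaches it at all, so no route can satisfy the rules.

no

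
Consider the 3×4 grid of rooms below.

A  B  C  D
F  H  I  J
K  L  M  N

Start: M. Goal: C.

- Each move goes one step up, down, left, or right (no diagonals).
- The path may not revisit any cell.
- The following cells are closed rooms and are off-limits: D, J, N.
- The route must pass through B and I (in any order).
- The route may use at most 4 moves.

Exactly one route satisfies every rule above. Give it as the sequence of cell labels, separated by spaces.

The budget equals the shortest possible length, so every move has to be on a shortest route through the required cells.
Route from M: up to I, left to H, up to B, right to C — 4 moves in all.
Check: all required cells visited; 4 ≤ 4 moves.

M I H B C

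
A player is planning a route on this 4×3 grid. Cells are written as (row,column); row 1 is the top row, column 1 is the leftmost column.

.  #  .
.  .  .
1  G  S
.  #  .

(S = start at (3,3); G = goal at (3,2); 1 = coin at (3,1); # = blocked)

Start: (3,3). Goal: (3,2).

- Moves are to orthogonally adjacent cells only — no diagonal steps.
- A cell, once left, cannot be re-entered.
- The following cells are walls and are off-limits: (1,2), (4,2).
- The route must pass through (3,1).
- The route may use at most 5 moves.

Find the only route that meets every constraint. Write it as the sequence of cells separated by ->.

(3,3) -> (2,3) -> (2,2) -> (2,1) -> (3,1) -> (3,2)

The budget equals the shortest possible length, so every move has to be on a shortest route through the required cells.
Route from (3,3): up 1 to (2,3), left 2 to (2,1), down 1 to (3,1), right 1 to (3,2) — 5 moves in all.
Check: all required cells visited; 5 ≤ 5 moves.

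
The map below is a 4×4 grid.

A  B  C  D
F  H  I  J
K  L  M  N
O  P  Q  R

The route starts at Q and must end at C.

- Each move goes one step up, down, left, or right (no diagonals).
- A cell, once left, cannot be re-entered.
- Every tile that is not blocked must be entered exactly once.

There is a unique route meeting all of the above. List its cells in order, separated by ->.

Need to visit all 16 open cells exactly once, starting at Q and ending at C.
Cell R has only two open neighbours (N and Q), so the path must pass straight through it: one of those is the cell it's entered from and the other is where it exits.
Route from Q: right to R, up to N, 2× left (reaching L), down to P, left to O, 3× up (reaching A), right to B, down to H, 2× right (reaching J), up to D, left to C — 15 moves in all.
Check: all 16 open cells covered.

Q -> R -> N -> M -> L -> P -> O -> K -> F -> A -> B -> H -> I -> J -> D -> C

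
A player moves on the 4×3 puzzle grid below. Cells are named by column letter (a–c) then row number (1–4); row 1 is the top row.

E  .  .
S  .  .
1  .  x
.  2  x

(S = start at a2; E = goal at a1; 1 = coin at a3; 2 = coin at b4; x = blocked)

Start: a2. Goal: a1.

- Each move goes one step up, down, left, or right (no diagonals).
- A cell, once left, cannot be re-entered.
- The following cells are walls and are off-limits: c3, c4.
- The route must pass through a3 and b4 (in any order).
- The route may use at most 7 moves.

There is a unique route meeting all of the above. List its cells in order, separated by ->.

a2 -> a3 -> a4 -> b4 -> b3 -> b2 -> b1 -> a1

The budget equals the shortest possible length, so every move has to be on a shortest route through the required cells.
Route from a2: down 2 to a4, right 1 to b4, up 3 to b1, left 1 to a1 — 7 moves in all.
Check: all required cells visited; 7 ≤ 7 moves.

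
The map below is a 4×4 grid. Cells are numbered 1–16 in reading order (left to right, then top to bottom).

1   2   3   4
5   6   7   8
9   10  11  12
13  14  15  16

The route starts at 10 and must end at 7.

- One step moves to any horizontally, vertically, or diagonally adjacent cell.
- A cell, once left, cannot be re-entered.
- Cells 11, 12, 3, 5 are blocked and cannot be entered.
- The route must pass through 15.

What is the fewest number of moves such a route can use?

5

Any route passes through 15 somewhere between 10 and 7. Summing Chebyshev distances along the two legs (10 → 15 → 7) gives a lower bound of 1 + 2 = 3 moves.
The shortest route satisfying every rule uses 5 moves: 10 → 15 → 14 → 9 → 6 → 7.
The no-revisit rule (legs can't share cells) pushes the minimum above the 3-move bound; an exhaustive check rules out every length from 3 to 4, leaving 5 as the minimum.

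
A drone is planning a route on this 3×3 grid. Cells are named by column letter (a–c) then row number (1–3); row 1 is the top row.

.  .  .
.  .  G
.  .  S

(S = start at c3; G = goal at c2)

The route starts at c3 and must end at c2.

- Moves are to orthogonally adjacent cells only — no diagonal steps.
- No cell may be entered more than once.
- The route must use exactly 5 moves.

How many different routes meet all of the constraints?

2

Need simple routes of exactly 5 moves from c3 to c2 (Manhattan distance 1, so 2 moves are spent on a detour and 2 undoing it).
Enumerating: c3 b3 b2 b1 c1 c2 | c3 b3 a3 a2 b2 c2.
That gives 2 routes.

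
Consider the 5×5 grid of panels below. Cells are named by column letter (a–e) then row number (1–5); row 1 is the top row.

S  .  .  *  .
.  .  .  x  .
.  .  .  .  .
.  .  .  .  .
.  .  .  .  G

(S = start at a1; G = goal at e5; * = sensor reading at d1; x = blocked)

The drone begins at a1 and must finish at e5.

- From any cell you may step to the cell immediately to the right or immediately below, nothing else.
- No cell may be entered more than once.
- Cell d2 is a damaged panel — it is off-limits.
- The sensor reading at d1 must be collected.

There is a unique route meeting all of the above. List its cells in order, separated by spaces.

a1 b1 c1 d1 e1 e2 e3 e4 e5

Moves only go right or down, so the column and row indices never decrease.
Route from a1: right 4 to e1, down 4 to e5 — 8 moves in all.
Check: all required cells visited.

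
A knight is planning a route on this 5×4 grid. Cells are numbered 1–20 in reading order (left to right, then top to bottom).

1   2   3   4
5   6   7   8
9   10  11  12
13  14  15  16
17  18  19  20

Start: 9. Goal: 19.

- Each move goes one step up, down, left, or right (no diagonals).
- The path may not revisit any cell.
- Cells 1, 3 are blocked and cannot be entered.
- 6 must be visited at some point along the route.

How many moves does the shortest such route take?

6

Any route passes through 6 somewhere between 9 and 19. Summing Manhattan distances along the two legs (9 → 6 → 19) gives a lower bound of 2 + 4 = 6 moves.
A route of 6 moves achieves this: 9 → 5 → 6 → 10 → 14 → 18 → 19.
Since 6 matches the lower bound, it is optimal.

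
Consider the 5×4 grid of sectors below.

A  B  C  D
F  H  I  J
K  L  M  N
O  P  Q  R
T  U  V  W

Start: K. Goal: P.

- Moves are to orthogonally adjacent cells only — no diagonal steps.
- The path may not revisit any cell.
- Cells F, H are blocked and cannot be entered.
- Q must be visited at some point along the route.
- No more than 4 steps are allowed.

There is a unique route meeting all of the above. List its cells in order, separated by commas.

Any route must reach Q and still end at P within 4 moves, so the order of the required stops is forced.
Route from K: right 2 to M, down 1 to Q, left 1 to P — 4 moves in all.
Check: all required cells visited; 4 ≤ 4 moves.

K, L, M, Q, P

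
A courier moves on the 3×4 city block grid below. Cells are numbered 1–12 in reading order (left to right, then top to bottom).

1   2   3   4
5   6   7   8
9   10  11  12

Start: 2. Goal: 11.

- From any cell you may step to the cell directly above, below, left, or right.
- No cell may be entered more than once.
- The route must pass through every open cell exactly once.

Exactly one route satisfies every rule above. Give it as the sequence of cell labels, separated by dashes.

2 - 1 - 5 - 9 - 10 - 6 - 7 - 3 - 4 - 8 - 12 - 11

Need to visit all 12 open cells exactly once, starting at 2 and ending at 11.
Route from 2: left 1 to 1, down 2 to 9, right 1 to 10, up 1 to 6, right 1 to 7, up 1 to 3, right 1 to 4, down 2 to 12, left 1 to 11 — 11 moves in all.
Check: all 12 open cells covered.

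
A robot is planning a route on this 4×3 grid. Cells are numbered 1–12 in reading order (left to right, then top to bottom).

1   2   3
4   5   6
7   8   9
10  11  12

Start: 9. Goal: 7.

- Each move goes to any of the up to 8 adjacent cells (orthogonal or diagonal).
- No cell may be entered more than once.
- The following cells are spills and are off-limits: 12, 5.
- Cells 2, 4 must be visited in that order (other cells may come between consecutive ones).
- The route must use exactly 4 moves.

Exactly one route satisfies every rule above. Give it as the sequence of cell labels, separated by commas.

9, 6, 2, 4, 7

The waypoints must appear in the order 2, 4, with no cell reused.
Route from 9: up 1 to 6, up-left 1 to 2, down-left 1 to 4, down 1 to 7 — 4 moves in all.
Check: order respected (2 at step 2, 4 at step 3); 4 moves as required.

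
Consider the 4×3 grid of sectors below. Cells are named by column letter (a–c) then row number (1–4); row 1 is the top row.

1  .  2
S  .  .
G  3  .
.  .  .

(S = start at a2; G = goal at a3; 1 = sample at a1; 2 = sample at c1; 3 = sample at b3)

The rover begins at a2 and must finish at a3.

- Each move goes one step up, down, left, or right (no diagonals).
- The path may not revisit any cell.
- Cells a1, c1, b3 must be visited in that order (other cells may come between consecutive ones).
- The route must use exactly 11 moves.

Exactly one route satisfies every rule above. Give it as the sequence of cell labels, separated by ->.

a2 -> a1 -> b1 -> c1 -> c2 -> b2 -> b3 -> c3 -> c4 -> b4 -> a4 -> a3

The waypoints must appear in the order a1, c1, b3, with no cell reused.
Route from a2: up to a1, 2× right (reaching c1), down to c2, left to b2, down to b3, right to c3, down to c4, 2× left (reaching a4), up to a3 — 11 moves in all.
Check: order respected (1 at step 1, 2 at step 3, 3 at step 6); 11 moves as required.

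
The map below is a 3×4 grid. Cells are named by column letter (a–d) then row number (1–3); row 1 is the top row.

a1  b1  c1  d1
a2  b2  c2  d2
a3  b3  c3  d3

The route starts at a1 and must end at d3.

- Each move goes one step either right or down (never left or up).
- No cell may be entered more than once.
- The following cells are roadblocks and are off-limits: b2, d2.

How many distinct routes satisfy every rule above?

A right/down-only route from a1 to d3 makes exactly 2 down-moves and 3 right-moves in some order.
With no other constraints that would be C(5,2) = 10 routes.
Subtract routes through each blocked cell (inclusion–exclusion for overlaps): − through b2: 6 − through d2: 4 + through b2&d2: 2 → 2.
That gives 2 routes.

2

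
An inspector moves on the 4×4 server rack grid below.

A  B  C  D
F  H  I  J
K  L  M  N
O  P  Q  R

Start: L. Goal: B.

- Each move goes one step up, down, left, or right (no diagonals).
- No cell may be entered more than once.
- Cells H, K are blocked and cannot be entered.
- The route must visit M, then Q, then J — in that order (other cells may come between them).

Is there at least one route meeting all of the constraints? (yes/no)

One route that works: L → M → Q → R → N → J → D → C → B.

yes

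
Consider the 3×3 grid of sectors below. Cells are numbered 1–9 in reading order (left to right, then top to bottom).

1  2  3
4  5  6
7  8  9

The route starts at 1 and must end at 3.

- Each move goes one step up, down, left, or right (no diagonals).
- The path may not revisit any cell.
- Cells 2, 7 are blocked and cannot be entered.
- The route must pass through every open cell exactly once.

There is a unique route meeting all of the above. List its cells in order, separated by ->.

1 -> 4 -> 5 -> 8 -> 9 -> 6 -> 3

Need to visit all 7 open cells exactly once, starting at 1 and ending at 3.
Cell 8 has only two open neighbours (5 and 9), so the path must pass straight through it: one of those is the cell it's entered from and the other is where it exits.
Route from 1: down 1 to 4, right 1 to 5, down 1 to 8, right 1 to 9, up 2 to 3 — 6 moves in all.
Check: all 7 open cells covered.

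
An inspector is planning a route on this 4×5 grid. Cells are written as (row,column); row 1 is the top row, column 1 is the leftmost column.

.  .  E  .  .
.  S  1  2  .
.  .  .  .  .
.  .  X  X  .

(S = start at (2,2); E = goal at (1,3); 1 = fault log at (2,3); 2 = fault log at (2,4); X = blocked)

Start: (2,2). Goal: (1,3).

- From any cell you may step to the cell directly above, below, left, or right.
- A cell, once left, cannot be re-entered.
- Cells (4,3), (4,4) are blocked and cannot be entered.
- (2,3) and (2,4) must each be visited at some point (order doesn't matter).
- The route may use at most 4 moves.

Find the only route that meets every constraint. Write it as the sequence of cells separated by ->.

The 4-move cap with required stops at (2,3), (2,4) leaves no slack for detours.
Route from (2,2): 2× right (reaching (2,4)), up to (1,4), left to (1,3) — 4 moves in all.
Check: all required cells visited; 4 ≤ 4 moves.

(2,2) -> (2,3) -> (2,4) -> (1,4) -> (1,3)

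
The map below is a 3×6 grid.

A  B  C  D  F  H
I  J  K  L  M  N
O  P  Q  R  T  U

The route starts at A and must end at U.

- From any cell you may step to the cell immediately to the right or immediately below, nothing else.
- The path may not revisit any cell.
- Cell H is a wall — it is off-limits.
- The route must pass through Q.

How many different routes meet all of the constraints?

6

A right/down-only route from A to U makes exactly 2 down-moves and 5 right-moves in some order.
With no other constraints that would be C(7,2) = 21 routes.
Split at Q and multiply the segment counts (each segment already excludes blocked cells): A→Q: 6; Q→U: 1; product = 6.
That gives 6 routes.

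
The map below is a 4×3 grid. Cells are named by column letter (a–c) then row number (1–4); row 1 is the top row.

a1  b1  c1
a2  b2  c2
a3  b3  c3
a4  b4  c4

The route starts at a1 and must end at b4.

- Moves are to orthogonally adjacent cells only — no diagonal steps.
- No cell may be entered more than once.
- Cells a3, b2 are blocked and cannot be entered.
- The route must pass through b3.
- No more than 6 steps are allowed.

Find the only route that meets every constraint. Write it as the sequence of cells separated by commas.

The 6-move cap with required stops at b3 leaves no slack for detours.
Route from a1: right 2 to c1, down 2 to c3, left 1 to b3, down 1 to b4 — 6 moves in all.
Check: all required cells visited; 6 ≤ 6 moves.

a1, b1, c1, c2, c3, b3, b4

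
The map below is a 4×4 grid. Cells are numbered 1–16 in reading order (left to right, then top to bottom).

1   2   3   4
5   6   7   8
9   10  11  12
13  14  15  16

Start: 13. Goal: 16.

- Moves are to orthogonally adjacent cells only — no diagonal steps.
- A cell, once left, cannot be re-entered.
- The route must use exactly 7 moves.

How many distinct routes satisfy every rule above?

16

Need simple routes of exactly 7 moves from 13 to 16 (Manhattan distance 3, so 2 moves are spent on a detour and 2 undoing it).
Branch systematically from the start, pruning whenever the remaining move budget drops below the Manhattan distance to 16 or differs from it in parity. Grouping the completions by first move — via 9: 11; via 14: 5 — and summing: 11 + 5 = 16.
That gives 16 routes.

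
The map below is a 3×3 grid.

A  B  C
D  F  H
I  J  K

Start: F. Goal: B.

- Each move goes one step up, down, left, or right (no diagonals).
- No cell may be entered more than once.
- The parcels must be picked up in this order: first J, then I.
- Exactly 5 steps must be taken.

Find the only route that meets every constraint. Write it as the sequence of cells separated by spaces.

F J I D A B

The waypoints must appear in the order J, I, with no cell reused.
Route from F: down 1 to J, left 1 to I, up 2 to A, right 1 to B — 5 moves in all.
Check: order respected (J at step 1, I at step 2); 5 moves as required.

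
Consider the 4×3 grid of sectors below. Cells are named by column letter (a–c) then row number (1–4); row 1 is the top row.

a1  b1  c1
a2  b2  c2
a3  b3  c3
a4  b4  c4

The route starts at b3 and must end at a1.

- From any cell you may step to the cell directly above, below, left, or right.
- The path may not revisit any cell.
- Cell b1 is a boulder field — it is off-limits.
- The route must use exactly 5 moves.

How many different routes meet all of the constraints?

2

Need simple routes of exactly 5 moves from b3 to a1 (Manhattan distance 3, so 1 moves are spent on a detour and 1 undoing it).
Enumerating: b3 b4 a4 a3 a2 a1 | b3 c3 c2 b2 a2 a1.
That gives 2 routes.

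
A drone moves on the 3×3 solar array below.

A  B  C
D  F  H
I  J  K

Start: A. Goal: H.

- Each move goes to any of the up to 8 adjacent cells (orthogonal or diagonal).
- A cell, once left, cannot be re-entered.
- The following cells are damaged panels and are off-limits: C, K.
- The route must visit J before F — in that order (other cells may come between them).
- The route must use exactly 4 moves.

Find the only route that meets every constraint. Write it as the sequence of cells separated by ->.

A -> D -> J -> F -> H

The waypoints must appear in the order J, F, with no cell reused.
Route from A: down 1 to D, down-right 1 to J, up 1 to F, right 1 to H — 4 moves in all.
Check: order respected (J at step 2, F at step 3); 4 moves as required.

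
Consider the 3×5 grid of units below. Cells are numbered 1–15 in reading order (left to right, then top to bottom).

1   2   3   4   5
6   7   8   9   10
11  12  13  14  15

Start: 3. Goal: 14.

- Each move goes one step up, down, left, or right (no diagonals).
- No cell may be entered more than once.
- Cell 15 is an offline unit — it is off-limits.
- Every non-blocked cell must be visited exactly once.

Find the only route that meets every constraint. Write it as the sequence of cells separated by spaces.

Need to visit all 14 open cells exactly once, starting at 3 and ending at 14.
Cell 11 has only two open neighbours (6 and 12), so the path must pass straight through it: one of those is the cell it's entered from and the other is where it exits.
Route from 3: 2× right (reaching 5), down to 10, 3× left (reaching 7), up to 2, left to 1, 2× down (reaching 11), 3× right (reaching 14) — 13 moves in all.
Check: all 14 open cells covered.

3 4 5 10 9 8 7 2 1 6 11 12 13 14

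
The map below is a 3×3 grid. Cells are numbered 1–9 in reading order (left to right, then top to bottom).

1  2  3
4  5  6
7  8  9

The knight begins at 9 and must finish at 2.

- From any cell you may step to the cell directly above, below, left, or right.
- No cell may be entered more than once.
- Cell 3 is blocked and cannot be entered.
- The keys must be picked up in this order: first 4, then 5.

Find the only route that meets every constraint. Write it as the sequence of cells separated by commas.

The waypoints must appear in the order 4, 5, with no cell reused.
Route from 9: left 2 to 7, up 1 to 4, right 1 to 5, up 1 to 2 — 5 moves in all.
Check: order respected (4 at step 3, 5 at step 4).

9, 8, 7, 4, 5, 2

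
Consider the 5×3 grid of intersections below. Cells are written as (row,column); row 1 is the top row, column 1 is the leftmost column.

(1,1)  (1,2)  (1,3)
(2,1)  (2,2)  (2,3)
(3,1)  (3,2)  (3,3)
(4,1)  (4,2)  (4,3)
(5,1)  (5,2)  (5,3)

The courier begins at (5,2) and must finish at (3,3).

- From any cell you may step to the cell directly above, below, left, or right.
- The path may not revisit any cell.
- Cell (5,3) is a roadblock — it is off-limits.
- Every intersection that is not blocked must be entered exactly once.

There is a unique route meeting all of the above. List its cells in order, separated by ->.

(5,2) -> (5,1) -> (4,1) -> (3,1) -> (2,1) -> (1,1) -> (1,2) -> (1,3) -> (2,3) -> (2,2) -> (3,2) -> (4,2) -> (4,3) -> (3,3)

Need to visit all 14 open cells exactly once, starting at (5,2) and ending at (3,3).
Cell (4,3) has only two open neighbours ((3,3) and (4,2)), so the path must pass straight through it: one of those is the cell it's entered from and the other is where it exits.
Route from (5,2): left to (5,1), 4× up (reaching (1,1)), 2× right (reaching (1,3)), down to (2,3), left to (2,2), 2× down (reaching (4,2)), right to (4,3), up to (3,3) — 13 moves in all.
Check: all 14 open cells covered.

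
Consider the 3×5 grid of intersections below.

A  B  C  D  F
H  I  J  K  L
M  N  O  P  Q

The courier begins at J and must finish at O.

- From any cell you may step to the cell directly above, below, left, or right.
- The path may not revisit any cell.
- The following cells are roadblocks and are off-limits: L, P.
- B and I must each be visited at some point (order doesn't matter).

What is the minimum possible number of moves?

Any route passes through B and I in some order between J and O. Summing Manhattan distances along each leg and taking the cheapest ordering (J → B → I → O) gives a lower bound of 2 + 1 + 2 = 5 moves.
A route of 5 moves achieves this: J → C → B → I → N → O.
Since 5 matches the lower bound, it is optimal.

5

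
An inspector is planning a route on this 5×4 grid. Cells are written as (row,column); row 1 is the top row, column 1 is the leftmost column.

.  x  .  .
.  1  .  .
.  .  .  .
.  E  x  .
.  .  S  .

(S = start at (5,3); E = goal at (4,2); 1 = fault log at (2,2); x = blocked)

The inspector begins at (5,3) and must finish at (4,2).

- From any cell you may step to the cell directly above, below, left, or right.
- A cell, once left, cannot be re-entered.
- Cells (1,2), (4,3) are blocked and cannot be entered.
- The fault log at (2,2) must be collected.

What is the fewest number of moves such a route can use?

8

Any route passes through (2,2) somewhere between (5,3) and (4,2). Summing Manhattan distances along the two legs ((5,3) → (2,2) → (4,2)) gives a lower bound of 4 + 2 = 6 moves.
The shortest route satisfying every rule uses 8 moves: (5,3) → (5,2) → (5,1) → (4,1) → (3,1) → (2,1) → (2,2) → (3,2) → (4,2).
The bound of 6 isn't tight here; checking systematically, no route of length 6 through 7 satisfies every constraint, so 8 is the minimum.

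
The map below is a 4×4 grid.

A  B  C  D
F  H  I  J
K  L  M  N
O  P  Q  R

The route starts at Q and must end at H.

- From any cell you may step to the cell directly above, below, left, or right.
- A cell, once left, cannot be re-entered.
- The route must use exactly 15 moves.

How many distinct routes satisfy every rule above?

4

Need simple routes of exactly 15 moves from Q to H (Manhattan distance 3, so 6 moves are spent on a detour and 6 undoing it).
Enumerating: Q R N J D C I M L P O K F A B H | Q R N J D C B A F K O P L M I H | Q R N M I J D C B A F K O P L H | Q R N M L P O K F A B C D J I H.
That gives 4 routes.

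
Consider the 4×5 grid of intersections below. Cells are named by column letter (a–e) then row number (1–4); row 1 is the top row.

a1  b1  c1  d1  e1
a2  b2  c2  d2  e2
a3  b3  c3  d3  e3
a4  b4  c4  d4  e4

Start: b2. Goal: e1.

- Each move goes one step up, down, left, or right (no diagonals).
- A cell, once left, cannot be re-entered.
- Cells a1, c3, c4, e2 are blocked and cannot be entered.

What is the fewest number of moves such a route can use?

4

The Manhattan distance from b2 to e1 is |2−1| + |2−5| = 4, so at least 4 moves are needed.
A route of 4 moves achieves this: b2 → b1 → c1 → d1 → e1.
Since 4 matches the lower bound, it is optimal.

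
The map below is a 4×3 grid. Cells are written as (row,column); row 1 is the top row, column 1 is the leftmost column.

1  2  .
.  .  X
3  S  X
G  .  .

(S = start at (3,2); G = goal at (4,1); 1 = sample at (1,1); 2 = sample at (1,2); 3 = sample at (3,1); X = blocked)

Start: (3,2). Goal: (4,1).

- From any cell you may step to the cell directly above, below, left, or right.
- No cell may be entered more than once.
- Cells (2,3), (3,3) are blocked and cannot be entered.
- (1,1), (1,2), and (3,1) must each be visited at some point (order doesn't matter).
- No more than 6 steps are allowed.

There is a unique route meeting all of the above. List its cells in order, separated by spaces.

(3,2) (2,2) (1,2) (1,1) (2,1) (3,1) (4,1)

The budget equals the shortest possible length, so every move has to be on a shortest route through the required cells.
Route from (3,2): up 2 to (1,2), left 1 to (1,1), down 3 to (4,1) — 6 moves in all.
Check: all required cells visited; 6 ≤ 6 moves.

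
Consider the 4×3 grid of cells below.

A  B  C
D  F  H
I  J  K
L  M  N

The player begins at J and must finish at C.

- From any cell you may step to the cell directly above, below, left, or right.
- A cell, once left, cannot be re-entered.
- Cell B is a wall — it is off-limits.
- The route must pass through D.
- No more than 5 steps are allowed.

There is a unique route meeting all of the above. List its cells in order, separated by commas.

J, I, D, F, H, C

The budget equals the shortest possible length, so every move has to be on a shortest route through the required cells.
Route from J: left 1 to I, up 1 to D, right 2 to H, up 1 to C — 5 moves in all.
Check: all required cells visited; 5 ≤ 5 moves.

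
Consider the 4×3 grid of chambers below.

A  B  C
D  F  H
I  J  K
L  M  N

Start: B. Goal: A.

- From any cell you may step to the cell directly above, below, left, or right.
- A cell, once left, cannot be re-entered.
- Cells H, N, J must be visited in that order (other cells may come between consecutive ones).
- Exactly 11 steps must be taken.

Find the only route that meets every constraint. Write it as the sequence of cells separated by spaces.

The waypoints must appear in the order H, N, J, with no cell reused.
Route from B: right to C, 3× down (reaching N), 2× left (reaching L), up to I, right to J, up to F, left to D, up to A — 11 moves in all.
Check: order respected (H at step 2, N at step 4, J at step 8); 11 moves as required.

B C H K N M L I J F D A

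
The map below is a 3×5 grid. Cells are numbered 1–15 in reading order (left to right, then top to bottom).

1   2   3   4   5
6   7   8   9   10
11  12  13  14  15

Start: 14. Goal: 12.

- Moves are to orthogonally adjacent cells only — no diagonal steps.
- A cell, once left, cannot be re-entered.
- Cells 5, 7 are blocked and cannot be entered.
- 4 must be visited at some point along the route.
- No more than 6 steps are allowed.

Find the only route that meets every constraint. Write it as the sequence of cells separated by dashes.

The 6-move cap with required stops at 4 leaves no slack for detours.
Route from 14: 2× up (reaching 4), left to 3, 2× down (reaching 13), left to 12 — 6 moves in all.
Check: all required cells visited; 6 ≤ 6 moves.

14 - 9 - 4 - 3 - 8 - 13 - 12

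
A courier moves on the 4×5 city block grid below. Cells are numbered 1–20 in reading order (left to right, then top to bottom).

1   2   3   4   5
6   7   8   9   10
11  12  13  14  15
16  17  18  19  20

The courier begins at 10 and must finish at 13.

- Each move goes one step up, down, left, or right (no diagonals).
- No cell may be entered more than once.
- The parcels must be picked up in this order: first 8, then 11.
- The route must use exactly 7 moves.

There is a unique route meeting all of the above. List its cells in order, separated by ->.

The waypoints must appear in the order 8, 11, with no cell reused.
Route from 10: left 4 to 6, down 1 to 11, right 2 to 13 — 7 moves in all.
Check: order respected (8 at step 2, 11 at step 5); 7 moves as required.

10 -> 9 -> 8 -> 7 -> 6 -> 11 -> 12 -> 13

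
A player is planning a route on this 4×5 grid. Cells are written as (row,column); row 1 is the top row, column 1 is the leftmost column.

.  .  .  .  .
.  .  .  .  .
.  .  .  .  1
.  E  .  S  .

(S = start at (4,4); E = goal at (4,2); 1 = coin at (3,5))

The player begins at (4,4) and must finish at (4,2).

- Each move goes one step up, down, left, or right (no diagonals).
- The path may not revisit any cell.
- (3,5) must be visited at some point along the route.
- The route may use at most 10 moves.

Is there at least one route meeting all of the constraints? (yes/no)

yes

One route that works: (4,4) → (4,5) → (3,5) → (3,4) → (3,3) → (4,3) → (4,2).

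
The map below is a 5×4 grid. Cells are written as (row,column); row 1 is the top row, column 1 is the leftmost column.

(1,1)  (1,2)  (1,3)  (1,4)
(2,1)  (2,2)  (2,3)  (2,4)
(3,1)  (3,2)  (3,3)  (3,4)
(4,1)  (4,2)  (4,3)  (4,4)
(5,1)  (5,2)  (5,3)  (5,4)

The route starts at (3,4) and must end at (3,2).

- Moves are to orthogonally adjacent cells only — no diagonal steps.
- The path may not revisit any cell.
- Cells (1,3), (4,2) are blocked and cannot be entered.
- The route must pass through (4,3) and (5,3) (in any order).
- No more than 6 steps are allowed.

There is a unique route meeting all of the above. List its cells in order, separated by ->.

(3,4) -> (4,4) -> (5,4) -> (5,3) -> (4,3) -> (3,3) -> (3,2)

The 6-move cap with required stops at (4,3), (5,3) leaves no slack for detours.
Route from (3,4): down 2 to (5,4), left 1 to (5,3), up 2 to (3,3), left 1 to (3,2) — 6 moves in all.
Check: all required cells visited; 6 ≤ 6 moves.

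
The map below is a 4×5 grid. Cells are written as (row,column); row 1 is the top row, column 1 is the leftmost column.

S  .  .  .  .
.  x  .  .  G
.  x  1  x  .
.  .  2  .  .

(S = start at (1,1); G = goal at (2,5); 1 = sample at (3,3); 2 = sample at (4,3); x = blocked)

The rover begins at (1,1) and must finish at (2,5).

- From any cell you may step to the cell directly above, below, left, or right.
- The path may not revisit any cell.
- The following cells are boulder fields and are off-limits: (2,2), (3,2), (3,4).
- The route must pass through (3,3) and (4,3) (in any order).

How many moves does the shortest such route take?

9

Any route passes through (3,3) and (4,3) in some order between (1,1) and (2,5). Summing Manhattan distances along each leg and taking the cheapest ordering ((1,1) → (3,3) → (4,3) → (2,5)) gives a lower bound of 4 + 1 + 4 = 9 moves.
A route of 9 moves achieves this: (1,1) → (2,1) → (3,1) → (4,1) → (4,2) → (4,3) → (3,3) → (2,3) → (2,4) → (2,5).
Since 9 matches the lower bound, it is optimal.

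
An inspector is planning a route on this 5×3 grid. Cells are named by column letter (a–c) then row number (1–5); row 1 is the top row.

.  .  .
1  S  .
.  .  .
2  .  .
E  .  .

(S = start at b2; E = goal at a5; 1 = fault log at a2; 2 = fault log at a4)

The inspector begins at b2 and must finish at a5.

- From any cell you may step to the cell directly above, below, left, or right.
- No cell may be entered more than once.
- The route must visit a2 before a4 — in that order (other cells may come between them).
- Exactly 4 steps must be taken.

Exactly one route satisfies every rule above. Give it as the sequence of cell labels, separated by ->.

The waypoints must appear in the order a2, a4, with no cell reused.
Route from b2: left to a2, 3× down (reaching a5) — 4 moves in all.
Check: order respected (1 at step 1, 2 at step 3); 4 moves as required.

b2 -> a2 -> a3 -> a4 -> a5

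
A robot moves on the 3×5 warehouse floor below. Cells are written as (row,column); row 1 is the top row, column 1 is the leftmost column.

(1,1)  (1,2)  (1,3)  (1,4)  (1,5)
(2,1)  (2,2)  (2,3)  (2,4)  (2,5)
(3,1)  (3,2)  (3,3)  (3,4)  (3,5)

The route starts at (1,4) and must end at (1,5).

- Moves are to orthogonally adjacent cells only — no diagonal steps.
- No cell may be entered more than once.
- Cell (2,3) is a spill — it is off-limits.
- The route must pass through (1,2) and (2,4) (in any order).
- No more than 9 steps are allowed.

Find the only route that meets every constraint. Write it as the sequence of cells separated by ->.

The budget equals the shortest possible length, so every move has to be on a shortest route through the required cells.
Route from (1,4): 2× left (reaching (1,2)), 2× down (reaching (3,2)), 2× right (reaching (3,4)), up to (2,4), right to (2,5), up to (1,5) — 9 moves in all.
Check: all required cells visited; 9 ≤ 9 moves.

(1,4) -> (1,3) -> (1,2) -> (2,2) -> (3,2) -> (3,3) -> (3,4) -> (2,4) -> (2,5) -> (1,5)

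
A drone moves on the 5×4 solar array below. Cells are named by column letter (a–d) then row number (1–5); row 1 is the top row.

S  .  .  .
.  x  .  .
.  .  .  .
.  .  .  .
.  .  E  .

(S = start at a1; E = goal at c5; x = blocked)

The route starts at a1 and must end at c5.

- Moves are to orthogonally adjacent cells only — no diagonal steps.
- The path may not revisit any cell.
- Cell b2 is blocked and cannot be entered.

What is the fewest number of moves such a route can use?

The Manhattan distance from a1 to c5 is |1−5| + |1−3| = 6, so at least 6 moves are needed.
A route of 6 moves achieves this: a1 → a2 → a3 → a4 → a5 → b5 → c5.
Since 6 matches the lower bound, it is optimal.

6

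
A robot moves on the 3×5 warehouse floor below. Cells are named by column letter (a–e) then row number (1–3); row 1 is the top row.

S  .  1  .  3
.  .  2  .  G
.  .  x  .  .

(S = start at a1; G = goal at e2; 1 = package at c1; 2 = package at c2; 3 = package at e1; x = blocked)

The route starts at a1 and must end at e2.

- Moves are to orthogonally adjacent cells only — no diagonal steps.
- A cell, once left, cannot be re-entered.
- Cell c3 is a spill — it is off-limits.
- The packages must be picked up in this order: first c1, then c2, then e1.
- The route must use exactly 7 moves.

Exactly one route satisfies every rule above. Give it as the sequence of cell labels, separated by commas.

a1, b1, c1, c2, d2, d1, e1, e2

The waypoints must appear in the order c1, c2, e1, with no cell reused.
Route from a1: 2× right (reaching c1), down to c2, right to d2, up to d1, right to e1, down to e2 — 7 moves in all.
Check: order respected (1 at step 2, 2 at step 3, 3 at step 6); 7 moves as required.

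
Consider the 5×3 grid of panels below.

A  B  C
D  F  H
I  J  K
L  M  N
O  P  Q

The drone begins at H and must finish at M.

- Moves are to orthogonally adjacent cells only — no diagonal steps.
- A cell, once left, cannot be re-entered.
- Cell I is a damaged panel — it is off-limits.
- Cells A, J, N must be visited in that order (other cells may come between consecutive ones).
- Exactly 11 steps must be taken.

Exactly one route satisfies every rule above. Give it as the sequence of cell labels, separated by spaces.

The waypoints must appear in the order A, J, N, with no cell reused.
Route from H: up 1 to C, left 2 to A, down 1 to D, right 1 to F, down 1 to J, right 1 to K, down 2 to Q, left 1 to P, up 1 to M — 11 moves in all.
Check: order respected (A at step 3, J at step 6, N at step 8); 11 moves as required.

H C B A D F J K N Q P M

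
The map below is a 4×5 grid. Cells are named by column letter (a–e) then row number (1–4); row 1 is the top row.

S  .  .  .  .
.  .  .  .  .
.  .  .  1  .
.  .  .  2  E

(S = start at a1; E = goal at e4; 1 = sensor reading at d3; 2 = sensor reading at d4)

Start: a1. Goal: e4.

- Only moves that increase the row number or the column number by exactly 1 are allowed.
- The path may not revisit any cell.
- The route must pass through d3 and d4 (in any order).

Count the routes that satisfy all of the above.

10

A right/down-only route from a1 to e4 makes exactly 3 down-moves and 4 right-moves in some order.
With no other constraints that would be C(7,3) = 35 routes.
A monotone route can only reach the required cells in the order d3, d4, so split there and multiply the segment counts: a1→d3: 10; d3→d4: 1; d4→e4: 1; product = 10.
That gives 10 routes.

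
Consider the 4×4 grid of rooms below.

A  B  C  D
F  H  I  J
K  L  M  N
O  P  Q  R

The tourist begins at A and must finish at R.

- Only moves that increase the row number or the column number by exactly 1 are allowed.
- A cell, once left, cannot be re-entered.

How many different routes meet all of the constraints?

20

A right/down-only route from A to R makes exactly 3 down-moves and 3 right-moves in some order.
With no other constraints that would be C(6,3) = 20 routes.
That gives 20 routes.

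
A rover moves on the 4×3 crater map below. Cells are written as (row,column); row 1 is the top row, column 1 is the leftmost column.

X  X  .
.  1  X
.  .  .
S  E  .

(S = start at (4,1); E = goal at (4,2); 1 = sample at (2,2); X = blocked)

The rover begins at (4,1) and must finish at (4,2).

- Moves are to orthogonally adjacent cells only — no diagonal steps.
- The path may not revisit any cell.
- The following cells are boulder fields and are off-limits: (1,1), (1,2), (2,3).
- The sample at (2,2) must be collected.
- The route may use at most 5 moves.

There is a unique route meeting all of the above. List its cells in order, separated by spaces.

The 5-move cap with required stops at (2,2) leaves no slack for detours.
Route from (4,1): 2× up (reaching (2,1)), right to (2,2), 2× down (reaching (4,2)) — 5 moves in all.
Check: all required cells visited; 5 ≤ 5 moves.

(4,1) (3,1) (2,1) (2,2) (3,2) (4,2)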